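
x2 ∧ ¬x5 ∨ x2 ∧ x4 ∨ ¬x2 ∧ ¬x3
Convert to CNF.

(x2 ∨ ¬x3) ∧ (¬x5 ∨ x4 ∨ ¬x2) ∧ (¬x5 ∨ x4 ∨ ¬x3)

x2 ∧ ¬x5 ∨ x2 ∧ x4 ∨ ¬x2 ∧ ¬x3
⇔ (x2 ∨ x2 ∨ ¬x2) ∧ (x2 ∨ x2 ∨ ¬x3) ∧ (x2 ∨ x4 ∨ ¬x2) ∧ (x2 ∨ x4 ∨ ¬x3) ∧ (¬x5 ∨ x2 ∨ ¬x2) ∧ (¬x5 ∨ x2 ∨ ¬x3) ∧ (¬x5 ∨ x4 ∨ ¬x2) ∧ (¬x5 ∨ x4 ∨ ¬x3)   [distribute ∨ over ∧]
⇔ (x2 ∨ ¬x3) ∧ (¬x5 ∨ x4 ∨ ¬x2) ∧ (¬x5 ∨ x4 ∨ ¬x3)   [simplify]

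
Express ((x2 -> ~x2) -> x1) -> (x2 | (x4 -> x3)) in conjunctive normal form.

~x1 | x2 | ~x4 | x3

((x2 -> ~x2) -> x1) -> (x2 | (x4 -> x3))
= ~((x2 -> ~x2) -> x1) | x2 | (x4 -> x3)   (eliminate ->)
= ~(~(x2 -> ~x2) | x1) | x2 | (x4 -> x3)   (eliminate ->)
= ~(~(~x2 | ~x2) | x1) | x2 | (x4 -> x3)   (eliminate ->)
= ~(~(~x2 | ~x2) | x1) | x2 | ~x4 | x3   (eliminate ->)
= (~~(~x2 | ~x2) & ~x1) | x2 | ~x4 | x3   (De Morgan)
= ((~x2 | ~x2) & ~x1) | x2 | ~x4 | x3   (double negation)
= (~x2 | ~x2 | x2 | ~x4 | x3) & (~x1 | x2 | ~x4 | x3)   (distribute | over &)
= ~x1 | x2 | ~x4 | x3   (simplify)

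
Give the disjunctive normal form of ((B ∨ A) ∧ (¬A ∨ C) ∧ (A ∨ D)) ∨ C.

(B ∧ ¬A ∧ D) ∨ C

((B ∨ A) ∧ (¬A ∨ C) ∧ (A ∨ D)) ∨ C
≡ (B ∧ ¬A ∧ A) ∨ (B ∧ ¬A ∧ D) ∨ (B ∧ C ∧ A) ∨ (B ∧ C ∧ D) ∨ (A ∧ ¬A ∧ A) ∨ (A ∧ ¬A ∧ D) ∨ (A ∧ C ∧ A) ∨ (A ∧ C ∧ D) ∨ C   — distribute ∧ over ∨
≡ (B ∧ ¬A ∧ D) ∨ C   — simplify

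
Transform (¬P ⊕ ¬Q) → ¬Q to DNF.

(¬P ⊕ ¬Q) → ¬Q
≡ ¬(¬P ⊕ ¬Q) ∨ ¬Q   [eliminate →]
≡ ¬((¬P ∧ ¬¬Q) ∨ (¬¬P ∧ ¬Q)) ∨ ¬Q   [expand ⊕]
≡ (¬(¬P ∧ ¬¬Q) ∧ ¬(¬¬P ∧ ¬Q)) ∨ ¬Q   [De Morgan]
≡ ((¬¬P ∨ ¬¬¬Q) ∧ ¬(¬¬P ∧ ¬Q)) ∨ ¬Q   [De Morgan]
≡ ((P ∨ ¬¬¬Q) ∧ ¬(¬¬P ∧ ¬Q)) ∨ ¬Q   [double negation]
≡ ((P ∨ ¬Q) ∧ ¬(¬¬P ∧ ¬Q)) ∨ ¬Q   [double negation]
≡ ((P ∨ ¬Q) ∧ (¬¬¬P ∨ ¬¬Q)) ∨ ¬Q   [De Morgan]
≡ ((P ∨ ¬Q) ∧ (¬P ∨ ¬¬Q)) ∨ ¬Q   [double negation]
≡ ((P ∨ ¬Q) ∧ (¬P ∨ Q)) ∨ ¬Q   [double negation]
≡ (P ∧ ¬P) ∨ (P ∧ Q) ∨ (¬Q ∧ ¬P) ∨ (¬Q ∧ Q) ∨ ¬Q   [distribute ∧ over ∨]
≡ (P ∧ Q) ∨ ¬Q   [simplify]

(P ∧ Q) ∨ ¬Q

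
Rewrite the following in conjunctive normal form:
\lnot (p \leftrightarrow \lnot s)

\lnot (p \leftrightarrow \lnot s)
≡ \lnot ((p \to \lnot s) \land (\lnot s \to p))   — eliminate \leftrightarrow
≡ \lnot ((\lnot p \lor \lnot s) \land (\lnot s \to p))   — eliminate \to
≡ \lnot ((\lnot p \lor \lnot s) \land (\lnot \lnot s \lor p))   — eliminate \to
≡ \lnot (\lnot p \lor \lnot s) \lor \lnot (\lnot \lnot s \lor p)   — De Morgan
≡ \lnot \lnot p \land \lnot \lnot s \lor \lnot (\lnot \lnot s \lor p)   — De Morgan
≡ p \land \lnot \lnot s \lor \lnot (\lnot \lnot s \lor p)   — double negation
≡ p \land s \lor \lnot (\lnot \lnot s \lor p)   — double negation
≡ p \land s \lor \lnot \lnot \lnot s \land \lnot p   — De Morgan
≡ p \land s \lor \lnot s \land \lnot p   — double negation
≡ (p \lor \lnot s) \land (p \lor \lnot p) \land (s \lor \lnot s) \land (s \lor \lnot p)   — distribute \lor over \land
≡ (p \lor \lnot s) \land (s \lor \lnot p)   — simplify

(p \lor \lnot s) \land (s \lor \lnot p)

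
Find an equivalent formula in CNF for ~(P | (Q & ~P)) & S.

~(P | (Q & ~P)) & S
≡ ~P & ~(Q & ~P) & S
≡ ~P & (~Q | ~~P) & S
≡ ~P & (~Q | P) & S

~P & (~Q | P) & S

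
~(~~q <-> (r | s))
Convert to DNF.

~(~~q <-> (r | s))
⇔ ~((~~q -> (r | s)) & ((r | s) -> ~~q))   [eliminate <->]
⇔ ~((~~~q | r | s) & ((r | s) -> ~~q))   [eliminate ->]
⇔ ~((~~~q | r | s) & (~(r | s) | ~~q))   [eliminate ->]
⇔ ~(~~~q | r | s) | ~(~(r | s) | ~~q)   [De Morgan]
⇔ (~~~~q & ~r & ~s) | ~(~(r | s) | ~~q)   [De Morgan]
⇔ (~~q & ~r & ~s) | ~(~(r | s) | ~~q)   [double negation]
⇔ (q & ~r & ~s) | ~(~(r | s) | ~~q)   [double negation]
⇔ (q & ~r & ~s) | (~~(r | s) & ~~~q)   [De Morgan]
⇔ (q & ~r & ~s) | ((r | s) & ~~~q)   [double negation]
⇔ (q & ~r & ~s) | ((r | s) & ~q)   [double negation]
⇔ (q & ~r & ~s) | (r & ~q) | (s & ~q)   [distribute & over |]

(q & ~r & ~s) | (r & ~q) | (s & ~q)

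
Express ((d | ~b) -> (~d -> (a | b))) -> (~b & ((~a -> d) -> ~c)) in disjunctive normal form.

(~b & ~d & ~a) | (~b & ~c)

((d | ~b) -> (~d -> (a | b))) -> (~b & ((~a -> d) -> ~c))
≡ ~((d | ~b) -> (~d -> (a | b))) | (~b & ((~a -> d) -> ~c))   [eliminate ->]
≡ ~(~(d | ~b) | (~d -> (a | b))) | (~b & ((~a -> d) -> ~c))   [eliminate ->]
≡ ~(~(d | ~b) | ~~d | a | b) | (~b & ((~a -> d) -> ~c))   [eliminate ->]
≡ ~(~(d | ~b) | ~~d | a | b) | (~b & (~(~a -> d) | ~c))   [eliminate ->]
≡ ~(~(d | ~b) | ~~d | a | b) | (~b & (~(~~a | d) | ~c))   [eliminate ->]
≡ (~~(d | ~b) & ~~~d & ~a & ~b) | (~b & (~(~~a | d) | ~c))   [De Morgan]
≡ ((d | ~b) & ~~~d & ~a & ~b) | (~b & (~(~~a | d) | ~c))   [double negation]
≡ ((d | ~b) & ~d & ~a & ~b) | (~b & (~(~~a | d) | ~c))   [double negation]
≡ ((d | ~b) & ~d & ~a & ~b) | (~b & ((~~~a & ~d) | ~c))   [De Morgan]
≡ ((d | ~b) & ~d & ~a & ~b) | (~b & ((~a & ~d) | ~c))   [double negation]
≡ (d & ~d & ~a & ~b) | (~b & ~d & ~a & ~b) | (~b & ~a & ~d) | (~b & ~c)   [distribute & over |]
≡ (~b & ~d & ~a) | (~b & ~c)   [simplify]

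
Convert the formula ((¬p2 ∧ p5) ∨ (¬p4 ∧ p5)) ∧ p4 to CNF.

(¬p2 ∨ ¬p4) ∧ p5 ∧ p4

((¬p2 ∧ p5) ∨ (¬p4 ∧ p5)) ∧ p4
= (¬p2 ∨ ¬p4) ∧ (¬p2 ∨ p5) ∧ (p5 ∨ ¬p4) ∧ (p5 ∨ p5) ∧ p4   — distribute ∨ over ∧
= (¬p2 ∨ ¬p4) ∧ p5 ∧ p4   — simplify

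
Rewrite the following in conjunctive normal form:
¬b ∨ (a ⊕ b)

¬b ∨ ¬a

¬b ∨ (a ⊕ b)
= ¬b ∨ ((a ∨ b) ∧ ¬(a ∧ b))
= ¬b ∨ ((a ∨ b) ∧ (¬a ∨ ¬b))
= (¬b ∨ a ∨ b) ∧ (¬b ∨ ¬a ∨ ¬b)
= ¬b ∨ ¬a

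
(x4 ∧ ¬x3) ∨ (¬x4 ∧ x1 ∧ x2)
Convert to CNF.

(x4 ∧ ¬x3) ∨ (¬x4 ∧ x1 ∧ x2)
⇔ (x4 ∨ ¬x4) ∧ (x4 ∨ x1) ∧ (x4 ∨ x2) ∧ (¬x3 ∨ ¬x4) ∧ (¬x3 ∨ x1) ∧ (¬x3 ∨ x2)   [distribute ∨ over ∧]
⇔ (x4 ∨ x1) ∧ (x4 ∨ x2) ∧ (¬x3 ∨ ¬x4) ∧ (¬x3 ∨ x1) ∧ (¬x3 ∨ x2)   [simplify]

(x4 ∨ x1) ∧ (x4 ∨ x2) ∧ (¬x3 ∨ ¬x4) ∧ (¬x3 ∨ x1) ∧ (¬x3 ∨ x2)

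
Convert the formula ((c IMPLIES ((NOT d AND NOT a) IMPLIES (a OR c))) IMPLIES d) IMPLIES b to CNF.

((c IMPLIES ((NOT d AND NOT a) IMPLIES (a OR c))) IMPLIES d) IMPLIES b
⇔ NOT ((c IMPLIES ((NOT d AND NOT a) IMPLIES (a OR c))) IMPLIES d) OR b   [eliminate IMPLIES]
⇔ NOT (NOT (c IMPLIES ((NOT d AND NOT a) IMPLIES (a OR c))) OR d) OR b   [eliminate IMPLIES]
⇔ NOT (NOT (NOT c OR ((NOT d AND NOT a) IMPLIES (a OR c))) OR d) OR b   [eliminate IMPLIES]
⇔ NOT (NOT (NOT c OR NOT (NOT d AND NOT a) OR a OR c) OR d) OR b   [eliminate IMPLIES]
⇔ (NOT NOT (NOT c OR NOT (NOT d AND NOT a) OR a OR c) AND NOT d) OR b   [De Morgan]
⇔ ((NOT c OR NOT (NOT d AND NOT a) OR a OR c) AND NOT d) OR b   [double negation]
⇔ ((NOT c OR NOT NOT d OR NOT NOT a OR a OR c) AND NOT d) OR b   [De Morgan]
⇔ ((NOT c OR d OR NOT NOT a OR a OR c) AND NOT d) OR b   [double negation]
⇔ ((NOT c OR d OR a OR a OR c) AND NOT d) OR b   [double negation]
⇔ (NOT c OR d OR a OR a OR c OR b) AND (NOT d OR b)   [distribute OR over AND]
⇔ NOT d OR b   [simplify]

NOT d OR b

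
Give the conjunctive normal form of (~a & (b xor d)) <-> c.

(~a & (b xor d)) <-> c
⇔ ((~a & (b xor d)) -> c) & (c -> (~a & (b xor d)))   [eliminate <->]
⇔ (~(~a & (b xor d)) | c) & (c -> (~a & (b xor d)))   [eliminate ->]
⇔ (~(~a & (b | d) & ~(b & d)) | c) & (c -> (~a & (b xor d)))   [expand xor]
⇔ (~(~a & (b | d) & ~(b & d)) | c) & (~c | (~a & (b xor d)))   [eliminate ->]
⇔ (~(~a & (b | d) & ~(b & d)) | c) & (~c | (~a & (b | d) & ~(b & d)))   [expand xor]
⇔ (~~a | ~(b | d) | ~~(b & d) | c) & (~c | (~a & (b | d) & ~(b & d)))   [De Morgan]
⇔ (a | ~(b | d) | ~~(b & d) | c) & (~c | (~a & (b | d) & ~(b & d)))   [double negation]
⇔ (a | (~b & ~d) | ~~(b & d) | c) & (~c | (~a & (b | d) & ~(b & d)))   [De Morgan]
⇔ (a | (~b & ~d) | (b & d) | c) & (~c | (~a & (b | d) & ~(b & d)))   [double negation]
⇔ (a | (~b & ~d) | (b & d) | c) & (~c | (~a & (b | d) & (~b | ~d)))   [De Morgan]
⇔ (a | ~b | b | c) & (a | ~b | d | c) & (a | ~d | b | c) & (a | ~d | d | c) & (~c | ~a) & (~c | b | d) & (~c | ~b | ~d)   [distribute | over &]
⇔ (a | ~b | d | c) & (a | ~d | b | c) & (~c | ~a) & (~c | b | d) & (~c | ~b | ~d)   [simplify]

(a | ~b | d | c) & (a | ~d | b | c) & (~c | ~a) & (~c | b | d) & (~c | ~b | ~d)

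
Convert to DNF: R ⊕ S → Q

R ⊕ S → Q
⇔ ¬(R ⊕ S) ∨ Q   — eliminate →
⇔ ¬(R ∧ ¬S ∨ ¬R ∧ S) ∨ Q   — expand ⊕
⇔ ¬(R ∧ ¬S) ∧ ¬(¬R ∧ S) ∨ Q   — De Morgan
⇔ (¬R ∨ ¬¬S) ∧ ¬(¬R ∧ S) ∨ Q   — De Morgan
⇔ (¬R ∨ S) ∧ ¬(¬R ∧ S) ∨ Q   — double negation
⇔ (¬R ∨ S) ∧ (¬¬R ∨ ¬S) ∨ Q   — De Morgan
⇔ (¬R ∨ S) ∧ (R ∨ ¬S) ∨ Q   — double negation
⇔ ¬R ∧ R ∨ ¬R ∧ ¬S ∨ S ∧ R ∨ S ∧ ¬S ∨ Q   — distribute ∧ over ∨
⇔ ¬R ∧ ¬S ∨ S ∧ R ∨ Q   — simplify

¬R ∧ ¬S ∨ S ∧ R ∨ Q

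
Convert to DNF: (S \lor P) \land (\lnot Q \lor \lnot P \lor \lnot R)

(S \lor P) \land (\lnot Q \lor \lnot P \lor \lnot R)
= (S \land \lnot Q) \lor (S \land \lnot P) \lor (S \land \lnot R) \lor (P \land \lnot Q) \lor (P \land \lnot P) \lor (P \land \lnot R)   (distribute \land over \lor)
= (S \land \lnot Q) \lor (S \land \lnot P) \lor (S \land \lnot R) \lor (P \land \lnot Q) \lor (P \land \lnot R)   (simplify)

(S \land \lnot Q) \lor (S \land \lnot P) \lor (S \land \lnot R) \lor (P \land \lnot Q) \lor (P \land \lnot R)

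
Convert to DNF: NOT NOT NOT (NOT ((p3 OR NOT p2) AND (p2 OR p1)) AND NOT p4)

(p3 AND p2) OR (p3 AND p1) OR (NOT p2 AND p1) OR p4

NOT NOT NOT (NOT ((p3 OR NOT p2) AND (p2 OR p1)) AND NOT p4)
⇔ NOT (NOT ((p3 OR NOT p2) AND (p2 OR p1)) AND NOT p4)   — double negation
⇔ NOT NOT ((p3 OR NOT p2) AND (p2 OR p1)) OR NOT NOT p4   — De Morgan
⇔ ((p3 OR NOT p2) AND (p2 OR p1)) OR NOT NOT p4   — double negation
⇔ ((p3 OR NOT p2) AND (p2 OR p1)) OR p4   — double negation
⇔ (p3 AND p2) OR (p3 AND p1) OR (NOT p2 AND p2) OR (NOT p2 AND p1) OR p4   — distribute AND over OR
⇔ (p3 AND p2) OR (p3 AND p1) OR (NOT p2 AND p1) OR p4   — simplify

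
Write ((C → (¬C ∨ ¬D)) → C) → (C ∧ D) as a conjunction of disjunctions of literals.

¬C ∨ D

((C → (¬C ∨ ¬D)) → C) → (C ∧ D)
≡ ¬((C → (¬C ∨ ¬D)) → C) ∨ (C ∧ D)   — eliminate →
≡ ¬(¬(C → (¬C ∨ ¬D)) ∨ C) ∨ (C ∧ D)   — eliminate →
≡ ¬(¬(¬C ∨ ¬C ∨ ¬D) ∨ C) ∨ (C ∧ D)   — eliminate →
≡ (¬¬(¬C ∨ ¬C ∨ ¬D) ∧ ¬C) ∨ (C ∧ D)   — De Morgan
≡ ((¬C ∨ ¬C ∨ ¬D) ∧ ¬C) ∨ (C ∧ D)   — double negation
≡ (¬C ∨ ¬C ∨ ¬D ∨ C) ∧ (¬C ∨ ¬C ∨ ¬D ∨ D) ∧ (¬C ∨ C) ∧ (¬C ∨ D)   — distribute ∨ over ∧
≡ ¬C ∨ D   — simplify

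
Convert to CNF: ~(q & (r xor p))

(~q | ~r | p) & (~q | ~p | r)

~(q & (r xor p))
⇔ ~(q & (r | p) & ~(r & p))   [expand xor]
⇔ ~q | ~(r | p) | ~~(r & p)   [De Morgan]
⇔ ~q | (~r & ~p) | ~~(r & p)   [De Morgan]
⇔ ~q | (~r & ~p) | (r & p)   [double negation]
⇔ (~q | ~r | r) & (~q | ~r | p) & (~q | ~p | r) & (~q | ~p | p)   [distribute | over &]
⇔ (~q | ~r | p) & (~q | ~p | r)   [simplify]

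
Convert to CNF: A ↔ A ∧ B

¬A ∨ B

A ↔ A ∧ B
= (A → A ∧ B) ∧ (A ∧ B → A)   [eliminate ↔]
= (¬A ∨ A ∧ B) ∧ (A ∧ B → A)   [eliminate →]
= (¬A ∨ A ∧ B) ∧ (¬(A ∧ B) ∨ A)   [eliminate →]
= (¬A ∨ A ∧ B) ∧ (¬A ∨ ¬B ∨ A)   [De Morgan]
= (¬A ∨ A) ∧ (¬A ∨ B) ∧ (¬A ∨ ¬B ∨ A)   [distribute ∨ over ∧]
= ¬A ∨ B   [simplify]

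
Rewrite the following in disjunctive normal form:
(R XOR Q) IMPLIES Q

(R XOR Q) IMPLIES Q
⇔ NOT (R XOR Q) OR Q
⇔ NOT ((R AND NOT Q) OR (NOT R AND Q)) OR Q
⇔ (NOT (R AND NOT Q) AND NOT (NOT R AND Q)) OR Q
⇔ ((NOT R OR NOT NOT Q) AND NOT (NOT R AND Q)) OR Q
⇔ ((NOT R OR Q) AND NOT (NOT R AND Q)) OR Q
⇔ ((NOT R OR Q) AND (NOT NOT R OR NOT Q)) OR Q
⇔ ((NOT R OR Q) AND (R OR NOT Q)) OR Q
⇔ (NOT R AND R) OR (NOT R AND NOT Q) OR (Q AND R) OR (Q AND NOT Q) OR Q
⇔ (NOT R AND NOT Q) OR Q

(NOT R AND NOT Q) OR Q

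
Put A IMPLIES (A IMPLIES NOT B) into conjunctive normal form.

NOT A OR NOT B

A IMPLIES (A IMPLIES NOT B)
= NOT A OR (A IMPLIES NOT B)
= NOT A OR NOT A OR NOT B
= NOT A OR NOT B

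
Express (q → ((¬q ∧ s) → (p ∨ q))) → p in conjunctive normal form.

(q → ((¬q ∧ s) → (p ∨ q))) → p
= ¬(q → ((¬q ∧ s) → (p ∨ q))) ∨ p   [eliminate →]
= ¬(¬q ∨ ((¬q ∧ s) → (p ∨ q))) ∨ p   [eliminate →]
= ¬(¬q ∨ ¬(¬q ∧ s) ∨ p ∨ q) ∨ p   [eliminate →]
= (¬¬q ∧ ¬¬(¬q ∧ s) ∧ ¬p ∧ ¬q) ∨ p   [De Morgan]
= (q ∧ ¬¬(¬q ∧ s) ∧ ¬p ∧ ¬q) ∨ p   [double negation]
= (q ∧ ¬q ∧ s ∧ ¬p ∧ ¬q) ∨ p   [double negation]
= (q ∨ p) ∧ (¬q ∨ p) ∧ (s ∨ p) ∧ (¬p ∨ p) ∧ (¬q ∨ p)   [distribute ∨ over ∧]
= (q ∨ p) ∧ (¬q ∨ p) ∧ (s ∨ p)   [simplify]

(q ∨ p) ∧ (¬q ∨ p) ∧ (s ∨ p)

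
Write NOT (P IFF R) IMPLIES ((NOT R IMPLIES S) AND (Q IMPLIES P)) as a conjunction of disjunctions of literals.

(NOT P OR R OR S) AND (NOT R OR P OR NOT Q)

NOT (P IFF R) IMPLIES ((NOT R IMPLIES S) AND (Q IMPLIES P))
= NOT NOT (P IFF R) OR ((NOT R IMPLIES S) AND (Q IMPLIES P))   [eliminate IMPLIES]
= NOT NOT ((P IMPLIES R) AND (R IMPLIES P)) OR ((NOT R IMPLIES S) AND (Q IMPLIES P))   [eliminate IFF]
= NOT NOT ((NOT P OR R) AND (R IMPLIES P)) OR ((NOT R IMPLIES S) AND (Q IMPLIES P))   [eliminate IMPLIES]
= NOT NOT ((NOT P OR R) AND (NOT R OR P)) OR ((NOT R IMPLIES S) AND (Q IMPLIES P))   [eliminate IMPLIES]
= NOT NOT ((NOT P OR R) AND (NOT R OR P)) OR ((NOT NOT R OR S) AND (Q IMPLIES P))   [eliminate IMPLIES]
= NOT NOT ((NOT P OR R) AND (NOT R OR P)) OR ((NOT NOT R OR S) AND (NOT Q OR P))   [eliminate IMPLIES]
= ((NOT P OR R) AND (NOT R OR P)) OR ((NOT NOT R OR S) AND (NOT Q OR P))   [double negation]
= ((NOT P OR R) AND (NOT R OR P)) OR ((R OR S) AND (NOT Q OR P))   [double negation]
= (NOT P OR R OR R OR S) AND (NOT P OR R OR NOT Q OR P) AND (NOT R OR P OR R OR S) AND (NOT R OR P OR NOT Q OR P)   [distribute OR over AND]
= (NOT P OR R OR S) AND (NOT R OR P OR NOT Q)   [simplify]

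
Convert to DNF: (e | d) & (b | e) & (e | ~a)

e | (d & b & ~a)

(e | d) & (b | e) & (e | ~a)
≡ (e & b & e) | (e & b & ~a) | (e & e & e) | (e & e & ~a) | (d & b & e) | (d & b & ~a) | (d & e & e) | (d & e & ~a)   (distribute & over |)
≡ e | (d & b & ~a)   (simplify)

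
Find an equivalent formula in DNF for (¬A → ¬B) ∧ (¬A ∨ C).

(A ∧ C) ∨ (¬B ∧ ¬A) ∨ (¬B ∧ C)

(¬A → ¬B) ∧ (¬A ∨ C)
= (¬¬A ∨ ¬B) ∧ (¬A ∨ C)   (eliminate →)
= (A ∨ ¬B) ∧ (¬A ∨ C)   (double negation)
= (A ∧ ¬A) ∨ (A ∧ C) ∨ (¬B ∧ ¬A) ∨ (¬B ∧ C)   (distribute ∧ over ∨)
= (A ∧ C) ∨ (¬B ∧ ¬A) ∨ (¬B ∧ C)   (simplify)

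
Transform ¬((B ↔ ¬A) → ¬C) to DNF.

¬((B ↔ ¬A) → ¬C)
= ¬(¬(B ↔ ¬A) ∨ ¬C)   (eliminate →)
= ¬(¬((B → ¬A) ∧ (¬A → B)) ∨ ¬C)   (eliminate ↔)
= ¬(¬((¬B ∨ ¬A) ∧ (¬A → B)) ∨ ¬C)   (eliminate →)
= ¬(¬((¬B ∨ ¬A) ∧ (¬¬A ∨ B)) ∨ ¬C)   (eliminate →)
= ¬¬((¬B ∨ ¬A) ∧ (¬¬A ∨ B)) ∧ ¬¬C   (De Morgan)
= (¬B ∨ ¬A) ∧ (¬¬A ∨ B) ∧ ¬¬C   (double negation)
= (¬B ∨ ¬A) ∧ (A ∨ B) ∧ ¬¬C   (double negation)
= (¬B ∨ ¬A) ∧ (A ∨ B) ∧ C   (double negation)
= (¬B ∧ A ∧ C) ∨ (¬B ∧ B ∧ C) ∨ (¬A ∧ A ∧ C) ∨ (¬A ∧ B ∧ C)   (distribute ∧ over ∨)
= (¬B ∧ A ∧ C) ∨ (¬A ∧ B ∧ C)   (simplify)

(¬B ∧ A ∧ C) ∨ (¬A ∧ B ∧ C)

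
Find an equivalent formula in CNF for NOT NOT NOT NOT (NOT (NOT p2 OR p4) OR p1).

(p2 OR p1) AND (NOT p4 OR p1)

NOT NOT NOT NOT (NOT (NOT p2 OR p4) OR p1)
= NOT NOT (NOT (NOT p2 OR p4) OR p1)   [double negation]
= NOT (NOT p2 OR p4) OR p1   [double negation]
= (NOT NOT p2 AND NOT p4) OR p1   [De Morgan]
= (p2 AND NOT p4) OR p1   [double negation]
= (p2 OR p1) AND (NOT p4 OR p1)   [distribute OR over AND]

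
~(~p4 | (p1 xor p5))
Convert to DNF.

(p4 & ~p1 & ~p5) | (p4 & p5 & p1)

~(~p4 | (p1 xor p5))
= ~(~p4 | (p1 & ~p5) | (~p1 & p5))   (expand xor)
= ~~p4 & ~(p1 & ~p5) & ~(~p1 & p5)   (De Morgan)
= p4 & ~(p1 & ~p5) & ~(~p1 & p5)   (double negation)
= p4 & (~p1 | ~~p5) & ~(~p1 & p5)   (De Morgan)
= p4 & (~p1 | p5) & ~(~p1 & p5)   (double negation)
= p4 & (~p1 | p5) & (~~p1 | ~p5)   (De Morgan)
= p4 & (~p1 | p5) & (p1 | ~p5)   (double negation)
= (p4 & ~p1 & p1) | (p4 & ~p1 & ~p5) | (p4 & p5 & p1) | (p4 & p5 & ~p5)   (distribute & over |)
= (p4 & ~p1 & ~p5) | (p4 & p5 & p1)   (simplify)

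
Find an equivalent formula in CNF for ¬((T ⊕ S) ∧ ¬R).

¬((T ⊕ S) ∧ ¬R)
≡ ¬((T ∨ S) ∧ ¬(T ∧ S) ∧ ¬R)   [expand ⊕]
≡ ¬(T ∨ S) ∨ ¬¬(T ∧ S) ∨ ¬¬R   [De Morgan]
≡ (¬T ∧ ¬S) ∨ ¬¬(T ∧ S) ∨ ¬¬R   [De Morgan]
≡ (¬T ∧ ¬S) ∨ (T ∧ S) ∨ ¬¬R   [double negation]
≡ (¬T ∧ ¬S) ∨ (T ∧ S) ∨ R   [double negation]
≡ (¬T ∨ T ∨ R) ∧ (¬T ∨ S ∨ R) ∧ (¬S ∨ T ∨ R) ∧ (¬S ∨ S ∨ R)   [distribute ∨ over ∧]
≡ (¬T ∨ S ∨ R) ∧ (¬S ∨ T ∨ R)   [simplify]

(¬T ∨ S ∨ R) ∧ (¬S ∨ T ∨ R)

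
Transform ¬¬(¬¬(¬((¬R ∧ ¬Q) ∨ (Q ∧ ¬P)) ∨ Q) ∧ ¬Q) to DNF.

¬¬(¬¬(¬((¬R ∧ ¬Q) ∨ (Q ∧ ¬P)) ∨ Q) ∧ ¬Q)
≡ ¬¬(¬((¬R ∧ ¬Q) ∨ (Q ∧ ¬P)) ∨ Q) ∧ ¬Q   — double negation
≡ (¬((¬R ∧ ¬Q) ∨ (Q ∧ ¬P)) ∨ Q) ∧ ¬Q   — double negation
≡ ((¬(¬R ∧ ¬Q) ∧ ¬(Q ∧ ¬P)) ∨ Q) ∧ ¬Q   — De Morgan
≡ (((¬¬R ∨ ¬¬Q) ∧ ¬(Q ∧ ¬P)) ∨ Q) ∧ ¬Q   — De Morgan
≡ (((R ∨ ¬¬Q) ∧ ¬(Q ∧ ¬P)) ∨ Q) ∧ ¬Q   — double negation
≡ (((R ∨ Q) ∧ ¬(Q ∧ ¬P)) ∨ Q) ∧ ¬Q   — double negation
≡ (((R ∨ Q) ∧ (¬Q ∨ ¬¬P)) ∨ Q) ∧ ¬Q   — De Morgan
≡ (((R ∨ Q) ∧ (¬Q ∨ P)) ∨ Q) ∧ ¬Q   — double negation
≡ (R ∧ ¬Q ∧ ¬Q) ∨ (R ∧ P ∧ ¬Q) ∨ (Q ∧ ¬Q ∧ ¬Q) ∨ (Q ∧ P ∧ ¬Q) ∨ (Q ∧ ¬Q)   — distribute ∧ over ∨
≡ R ∧ ¬Q   — simplify

R ∧ ¬Q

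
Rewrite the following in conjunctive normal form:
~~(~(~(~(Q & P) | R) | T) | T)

~~(~(~(~(Q & P) | R) | T) | T)
= ~(~(~(Q & P) | R) | T) | T
= (~~(~(Q & P) | R) & ~T) | T
= ((~(Q & P) | R) & ~T) | T
= ((~Q | ~P | R) & ~T) | T
= (~Q | ~P | R | T) & (~T | T)
= ~Q | ~P | R | T

~Q | ~P | R | T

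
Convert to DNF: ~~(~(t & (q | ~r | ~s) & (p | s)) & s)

(~t & s) | (~q & r & s)

~~(~(t & (q | ~r | ~s) & (p | s)) & s)
= ~(t & (q | ~r | ~s) & (p | s)) & s   [double negation]
= (~t | ~(q | ~r | ~s) | ~(p | s)) & s   [De Morgan]
= (~t | (~q & ~~r & ~~s) | ~(p | s)) & s   [De Morgan]
= (~t | (~q & r & ~~s) | ~(p | s)) & s   [double negation]
= (~t | (~q & r & s) | ~(p | s)) & s   [double negation]
= (~t | (~q & r & s) | (~p & ~s)) & s   [De Morgan]
= (~t & s) | (~q & r & s & s) | (~p & ~s & s)   [distribute & over |]
= (~t & s) | (~q & r & s)   [simplify]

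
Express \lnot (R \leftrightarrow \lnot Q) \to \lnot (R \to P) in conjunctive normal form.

(\lnot R \lor \lnot Q \lor \lnot P) \land (Q \lor R)

\lnot (R \leftrightarrow \lnot Q) \to \lnot (R \to P)
≡ \lnot \lnot (R \leftrightarrow \lnot Q) \lor \lnot (R \to P)   [eliminate \to]
≡ \lnot \lnot ((R \to \lnot Q) \land (\lnot Q \to R)) \lor \lnot (R \to P)   [eliminate \leftrightarrow]
≡ \lnot \lnot ((\lnot R \lor \lnot Q) \land (\lnot Q \to R)) \lor \lnot (R \to P)   [eliminate \to]
≡ \lnot \lnot ((\lnot R \lor \lnot Q) \land (\lnot \lnot Q \lor R)) \lor \lnot (R \to P)   [eliminate \to]
≡ \lnot \lnot ((\lnot R \lor \lnot Q) \land (\lnot \lnot Q \lor R)) \lor \lnot (\lnot R \lor P)   [eliminate \to]
≡ ((\lnot R \lor \lnot Q) \land (\lnot \lnot Q \lor R)) \lor \lnot (\lnot R \lor P)   [double negation]
≡ ((\lnot R \lor \lnot Q) \land (Q \lor R)) \lor \lnot (\lnot R \lor P)   [double negation]
≡ ((\lnot R \lor \lnot Q) \land (Q \lor R)) \lor (\lnot \lnot R \land \lnot P)   [De Morgan]
≡ ((\lnot R \lor \lnot Q) \land (Q \lor R)) \lor (R \land \lnot P)   [double negation]
≡ (\lnot R \lor \lnot Q \lor R) \land (\lnot R \lor \lnot Q \lor \lnot P) \land (Q \lor R \lor R) \land (Q \lor R \lor \lnot P)   [distribute \lor over \land]
≡ (\lnot R \lor \lnot Q \lor \lnot P) \land (Q \lor R)   [simplify]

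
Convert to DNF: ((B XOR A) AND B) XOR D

(B AND NOT A AND NOT D) OR (A AND B AND D) OR (NOT B AND D)

((B XOR A) AND B) XOR D
= ((B XOR A) AND B AND NOT D) OR (NOT ((B XOR A) AND B) AND D)   — expand XOR
= (((B AND NOT A) OR (NOT B AND A)) AND B AND NOT D) OR (NOT ((B XOR A) AND B) AND D)   — expand XOR
= (((B AND NOT A) OR (NOT B AND A)) AND B AND NOT D) OR (NOT (((B AND NOT A) OR (NOT B AND A)) AND B) AND D)   — expand XOR
= (((B AND NOT A) OR (NOT B AND A)) AND B AND NOT D) OR ((NOT ((B AND NOT A) OR (NOT B AND A)) OR NOT B) AND D)   — De Morgan
= (((B AND NOT A) OR (NOT B AND A)) AND B AND NOT D) OR (((NOT (B AND NOT A) AND NOT (NOT B AND A)) OR NOT B) AND D)   — De Morgan
= (((B AND NOT A) OR (NOT B AND A)) AND B AND NOT D) OR ((((NOT B OR NOT NOT A) AND NOT (NOT B AND A)) OR NOT B) AND D)   — De Morgan
= (((B AND NOT A) OR (NOT B AND A)) AND B AND NOT D) OR ((((NOT B OR A) AND NOT (NOT B AND A)) OR NOT B) AND D)   — double negation
= (((B AND NOT A) OR (NOT B AND A)) AND B AND NOT D) OR ((((NOT B OR A) AND (NOT NOT B OR NOT A)) OR NOT B) AND D)   — De Morgan
= (((B AND NOT A) OR (NOT B AND A)) AND B AND NOT D) OR ((((NOT B OR A) AND (B OR NOT A)) OR NOT B) AND D)   — double negation
= (B AND NOT A AND B AND NOT D) OR (NOT B AND A AND B AND NOT D) OR (NOT B AND B AND D) OR (NOT B AND NOT A AND D) OR (A AND B AND D) OR (A AND NOT A AND D) OR (NOT B AND D)   — distribute AND over OR
= (B AND NOT A AND NOT D) OR (A AND B AND D) OR (NOT B AND D)   — simplify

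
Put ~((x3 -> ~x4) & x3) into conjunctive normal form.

x4 | ~x3

~((x3 -> ~x4) & x3)
≡ ~((~x3 | ~x4) & x3)   — eliminate ->
≡ ~(~x3 | ~x4) | ~x3   — De Morgan
≡ (~~x3 & ~~x4) | ~x3   — De Morgan
≡ (x3 & ~~x4) | ~x3   — double negation
≡ (x3 & x4) | ~x3   — double negation
≡ (x3 | ~x3) & (x4 | ~x3)   — distribute | over &
≡ x4 | ~x3   — simplify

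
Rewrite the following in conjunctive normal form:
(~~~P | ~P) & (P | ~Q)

~P & (P | ~Q)

(~~~P | ~P) & (P | ~Q)
⇔ (~P | ~P) & (P | ~Q)   — double negation
⇔ ~P & (P | ~Q)   — simplify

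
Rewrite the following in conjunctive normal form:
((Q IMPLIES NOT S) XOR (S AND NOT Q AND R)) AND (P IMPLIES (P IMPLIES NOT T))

((Q IMPLIES NOT S) XOR (S AND NOT Q AND R)) AND (P IMPLIES (P IMPLIES NOT T))
≡ ((Q IMPLIES NOT S) OR (S AND NOT Q AND R)) AND NOT ((Q IMPLIES NOT S) AND S AND NOT Q AND R) AND (P IMPLIES (P IMPLIES NOT T))   [expand XOR]
≡ (NOT Q OR NOT S OR (S AND NOT Q AND R)) AND NOT ((Q IMPLIES NOT S) AND S AND NOT Q AND R) AND (P IMPLIES (P IMPLIES NOT T))   [eliminate IMPLIES]
≡ (NOT Q OR NOT S OR (S AND NOT Q AND R)) AND NOT ((NOT Q OR NOT S) AND S AND NOT Q AND R) AND (P IMPLIES (P IMPLIES NOT T))   [eliminate IMPLIES]
≡ (NOT Q OR NOT S OR (S AND NOT Q AND R)) AND NOT ((NOT Q OR NOT S) AND S AND NOT Q AND R) AND (NOT P OR (P IMPLIES NOT T))   [eliminate IMPLIES]
≡ (NOT Q OR NOT S OR (S AND NOT Q AND R)) AND NOT ((NOT Q OR NOT S) AND S AND NOT Q AND R) AND (NOT P OR NOT P OR NOT T)   [eliminate IMPLIES]
≡ (NOT Q OR NOT S OR (S AND NOT Q AND R)) AND (NOT (NOT Q OR NOT S) OR NOT S OR NOT NOT Q OR NOT R) AND (NOT P OR NOT P OR NOT T)   [De Morgan]
≡ (NOT Q OR NOT S OR (S AND NOT Q AND R)) AND ((NOT NOT Q AND NOT NOT S) OR NOT S OR NOT NOT Q OR NOT R) AND (NOT P OR NOT P OR NOT T)   [De Morgan]
≡ (NOT Q OR NOT S OR (S AND NOT Q AND R)) AND ((Q AND NOT NOT S) OR NOT S OR NOT NOT Q OR NOT R) AND (NOT P OR NOT P OR NOT T)   [double negation]
≡ (NOT Q OR NOT S OR (S AND NOT Q AND R)) AND ((Q AND S) OR NOT S OR NOT NOT Q OR NOT R) AND (NOT P OR NOT P OR NOT T)   [double negation]
≡ (NOT Q OR NOT S OR (S AND NOT Q AND R)) AND ((Q AND S) OR NOT S OR Q OR NOT R) AND (NOT P OR NOT P OR NOT T)   [double negation]
≡ (NOT Q OR NOT S OR S) AND (NOT Q OR NOT S OR NOT Q) AND (NOT Q OR NOT S OR R) AND (Q OR NOT S OR Q OR NOT R) AND (S OR NOT S OR Q OR NOT R) AND (NOT P OR NOT P OR NOT T)   [distribute OR over AND]
≡ (NOT Q OR NOT S) AND (Q OR NOT S OR NOT R) AND (NOT P OR NOT T)   [simplify]

(NOT Q OR NOT S) AND (Q OR NOT S OR NOT R) AND (NOT P OR NOT T)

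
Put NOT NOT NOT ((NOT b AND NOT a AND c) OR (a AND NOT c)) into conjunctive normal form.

(b OR a OR NOT c) AND (NOT a OR c)

NOT NOT NOT ((NOT b AND NOT a AND c) OR (a AND NOT c))
⇔ NOT ((NOT b AND NOT a AND c) OR (a AND NOT c))
⇔ NOT (NOT b AND NOT a AND c) AND NOT (a AND NOT c)
⇔ (NOT NOT b OR NOT NOT a OR NOT c) AND NOT (a AND NOT c)
⇔ (b OR NOT NOT a OR NOT c) AND NOT (a AND NOT c)
⇔ (b OR a OR NOT c) AND NOT (a AND NOT c)
⇔ (b OR a OR NOT c) AND (NOT a OR NOT NOT c)
⇔ (b OR a OR NOT c) AND (NOT a OR c)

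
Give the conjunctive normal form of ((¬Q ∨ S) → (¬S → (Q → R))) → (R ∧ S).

(¬Q ∨ S) ∧ (¬S ∨ R) ∧ (Q ∨ R) ∧ (Q ∨ S) ∧ (¬R ∨ S)

((¬Q ∨ S) → (¬S → (Q → R))) → (R ∧ S)
≡ ¬((¬Q ∨ S) → (¬S → (Q → R))) ∨ (R ∧ S)   — eliminate →
≡ ¬(¬(¬Q ∨ S) ∨ (¬S → (Q → R))) ∨ (R ∧ S)   — eliminate →
≡ ¬(¬(¬Q ∨ S) ∨ ¬¬S ∨ (Q → R)) ∨ (R ∧ S)   — eliminate →
≡ ¬(¬(¬Q ∨ S) ∨ ¬¬S ∨ ¬Q ∨ R) ∨ (R ∧ S)   — eliminate →
≡ (¬¬(¬Q ∨ S) ∧ ¬¬¬S ∧ ¬¬Q ∧ ¬R) ∨ (R ∧ S)   — De Morgan
≡ ((¬Q ∨ S) ∧ ¬¬¬S ∧ ¬¬Q ∧ ¬R) ∨ (R ∧ S)   — double negation
≡ ((¬Q ∨ S) ∧ ¬S ∧ ¬¬Q ∧ ¬R) ∨ (R ∧ S)   — double negation
≡ ((¬Q ∨ S) ∧ ¬S ∧ Q ∧ ¬R) ∨ (R ∧ S)   — double negation
≡ (¬Q ∨ S ∨ R) ∧ (¬Q ∨ S ∨ S) ∧ (¬S ∨ R) ∧ (¬S ∨ S) ∧ (Q ∨ R) ∧ (Q ∨ S) ∧ (¬R ∨ R) ∧ (¬R ∨ S)   — distribute ∨ over ∧
≡ (¬Q ∨ S) ∧ (¬S ∨ R) ∧ (Q ∨ R) ∧ (Q ∨ S) ∧ (¬R ∨ S)   — simplify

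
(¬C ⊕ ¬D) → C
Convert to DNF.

(¬C ⊕ ¬D) → C
= ¬(¬C ⊕ ¬D) ∨ C   [eliminate →]
= ¬((¬C ∧ ¬¬D) ∨ (¬¬C ∧ ¬D)) ∨ C   [expand ⊕]
= (¬(¬C ∧ ¬¬D) ∧ ¬(¬¬C ∧ ¬D)) ∨ C   [De Morgan]
= ((¬¬C ∨ ¬¬¬D) ∧ ¬(¬¬C ∧ ¬D)) ∨ C   [De Morgan]
= ((C ∨ ¬¬¬D) ∧ ¬(¬¬C ∧ ¬D)) ∨ C   [double negation]
= ((C ∨ ¬D) ∧ ¬(¬¬C ∧ ¬D)) ∨ C   [double negation]
= ((C ∨ ¬D) ∧ (¬¬¬C ∨ ¬¬D)) ∨ C   [De Morgan]
= ((C ∨ ¬D) ∧ (¬C ∨ ¬¬D)) ∨ C   [double negation]
= ((C ∨ ¬D) ∧ (¬C ∨ D)) ∨ C   [double negation]
= (C ∧ ¬C) ∨ (C ∧ D) ∨ (¬D ∧ ¬C) ∨ (¬D ∧ D) ∨ C   [distribute ∧ over ∨]
= (¬D ∧ ¬C) ∨ C   [simplify]

(¬D ∧ ¬C) ∨ C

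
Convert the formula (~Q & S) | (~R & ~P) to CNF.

(~Q & S) | (~R & ~P)
⇔ (~Q | ~R) & (~Q | ~P) & (S | ~R) & (S | ~P)   — distribute | over &

(~Q | ~R) & (~Q | ~P) & (S | ~R) & (S | ~P)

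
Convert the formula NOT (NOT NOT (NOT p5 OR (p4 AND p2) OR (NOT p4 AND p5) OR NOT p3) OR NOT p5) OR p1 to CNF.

NOT (NOT NOT (NOT p5 OR (p4 AND p2) OR (NOT p4 AND p5) OR NOT p3) OR NOT p5) OR p1
⇔ (NOT NOT NOT (NOT p5 OR (p4 AND p2) OR (NOT p4 AND p5) OR NOT p3) AND NOT NOT p5) OR p1   [De Morgan]
⇔ (NOT (NOT p5 OR (p4 AND p2) OR (NOT p4 AND p5) OR NOT p3) AND NOT NOT p5) OR p1   [double negation]
⇔ (NOT NOT p5 AND NOT (p4 AND p2) AND NOT (NOT p4 AND p5) AND NOT NOT p3 AND NOT NOT p5) OR p1   [De Morgan]
⇔ (p5 AND NOT (p4 AND p2) AND NOT (NOT p4 AND p5) AND NOT NOT p3 AND NOT NOT p5) OR p1   [double negation]
⇔ (p5 AND (NOT p4 OR NOT p2) AND NOT (NOT p4 AND p5) AND NOT NOT p3 AND NOT NOT p5) OR p1   [De Morgan]
⇔ (p5 AND (NOT p4 OR NOT p2) AND (NOT NOT p4 OR NOT p5) AND NOT NOT p3 AND NOT NOT p5) OR p1   [De Morgan]
⇔ (p5 AND (NOT p4 OR NOT p2) AND (p4 OR NOT p5) AND NOT NOT p3 AND NOT NOT p5) OR p1   [double negation]
⇔ (p5 AND (NOT p4 OR NOT p2) AND (p4 OR NOT p5) AND p3 AND NOT NOT p5) OR p1   [double negation]
⇔ (p5 AND (NOT p4 OR NOT p2) AND (p4 OR NOT p5) AND p3 AND p5) OR p1   [double negation]
⇔ (p5 OR p1) AND (NOT p4 OR NOT p2 OR p1) AND (p4 OR NOT p5 OR p1) AND (p3 OR p1) AND (p5 OR p1)   [distribute OR over AND]
⇔ (p5 OR p1) AND (NOT p4 OR NOT p2 OR p1) AND (p4 OR NOT p5 OR p1) AND (p3 OR p1)   [simplify]

(p5 OR p1) AND (NOT p4 OR NOT p2 OR p1) AND (p4 OR NOT p5 OR p1) AND (p3 OR p1)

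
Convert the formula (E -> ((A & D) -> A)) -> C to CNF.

(E -> ((A & D) -> A)) -> C
≡ ~(E -> ((A & D) -> A)) | C   [eliminate ->]
≡ ~(~E | ((A & D) -> A)) | C   [eliminate ->]
≡ ~(~E | ~(A & D) | A) | C   [eliminate ->]
≡ (~~E & ~~(A & D) & ~A) | C   [De Morgan]
≡ (E & ~~(A & D) & ~A) | C   [double negation]
≡ (E & A & D & ~A) | C   [double negation]
≡ (E | C) & (A | C) & (D | C) & (~A | C)   [distribute | over &]

(E | C) & (A | C) & (D | C) & (~A | C)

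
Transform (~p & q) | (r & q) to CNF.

(~p | r) & q

(~p & q) | (r & q)
⇔ (~p | r) & (~p | q) & (q | r) & (q | q)   [distribute | over &]
⇔ (~p | r) & q   [simplify]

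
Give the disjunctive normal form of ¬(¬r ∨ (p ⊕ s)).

¬(¬r ∨ (p ⊕ s))
⇔ ¬(¬r ∨ (p ∧ ¬s) ∨ (¬p ∧ s))   [expand ⊕]
⇔ ¬¬r ∧ ¬(p ∧ ¬s) ∧ ¬(¬p ∧ s)   [De Morgan]
⇔ r ∧ ¬(p ∧ ¬s) ∧ ¬(¬p ∧ s)   [double negation]
⇔ r ∧ (¬p ∨ ¬¬s) ∧ ¬(¬p ∧ s)   [De Morgan]
⇔ r ∧ (¬p ∨ s) ∧ ¬(¬p ∧ s)   [double negation]
⇔ r ∧ (¬p ∨ s) ∧ (¬¬p ∨ ¬s)   [De Morgan]
⇔ r ∧ (¬p ∨ s) ∧ (p ∨ ¬s)   [double negation]
⇔ (r ∧ ¬p ∧ p) ∨ (r ∧ ¬p ∧ ¬s) ∨ (r ∧ s ∧ p) ∨ (r ∧ s ∧ ¬s)   [distribute ∧ over ∨]
⇔ (r ∧ ¬p ∧ ¬s) ∨ (r ∧ s ∧ p)   [simplify]

(r ∧ ¬p ∧ ¬s) ∨ (r ∧ s ∧ p)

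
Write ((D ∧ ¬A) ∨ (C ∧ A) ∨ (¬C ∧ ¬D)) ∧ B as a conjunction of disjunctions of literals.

((D ∧ ¬A) ∨ (C ∧ A) ∨ (¬C ∧ ¬D)) ∧ B
= (D ∨ C ∨ ¬C) ∧ (D ∨ C ∨ ¬D) ∧ (D ∨ A ∨ ¬C) ∧ (D ∨ A ∨ ¬D) ∧ (¬A ∨ C ∨ ¬C) ∧ (¬A ∨ C ∨ ¬D) ∧ (¬A ∨ A ∨ ¬C) ∧ (¬A ∨ A ∨ ¬D) ∧ B   — distribute ∨ over ∧
= (D ∨ A ∨ ¬C) ∧ (¬A ∨ C ∨ ¬D) ∧ B   — simplify

(D ∨ A ∨ ¬C) ∧ (¬A ∨ C ∨ ¬D) ∧ B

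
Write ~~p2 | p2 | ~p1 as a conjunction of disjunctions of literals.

p2 | ~p1

~~p2 | p2 | ~p1
= p2 | p2 | ~p1   [double negation]
= p2 | ~p1   [simplify]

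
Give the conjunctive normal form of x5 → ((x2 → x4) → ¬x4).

x5 → ((x2 → x4) → ¬x4)
= ¬x5 ∨ ((x2 → x4) → ¬x4)   [eliminate →]
= ¬x5 ∨ ¬(x2 → x4) ∨ ¬x4   [eliminate →]
= ¬x5 ∨ ¬(¬x2 ∨ x4) ∨ ¬x4   [eliminate →]
= ¬x5 ∨ (¬¬x2 ∧ ¬x4) ∨ ¬x4   [De Morgan]
= ¬x5 ∨ (x2 ∧ ¬x4) ∨ ¬x4   [double negation]
= (¬x5 ∨ x2 ∨ ¬x4) ∧ (¬x5 ∨ ¬x4 ∨ ¬x4)   [distribute ∨ over ∧]
= ¬x5 ∨ ¬x4   [simplify]

¬x5 ∨ ¬x4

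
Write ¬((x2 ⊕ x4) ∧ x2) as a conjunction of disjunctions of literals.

¬((x2 ⊕ x4) ∧ x2)
= ¬((x2 ∨ x4) ∧ ¬(x2 ∧ x4) ∧ x2)   [expand ⊕]
= ¬(x2 ∨ x4) ∨ ¬¬(x2 ∧ x4) ∨ ¬x2   [De Morgan]
= (¬x2 ∧ ¬x4) ∨ ¬¬(x2 ∧ x4) ∨ ¬x2   [De Morgan]
= (¬x2 ∧ ¬x4) ∨ (x2 ∧ x4) ∨ ¬x2   [double negation]
= (¬x2 ∨ x2 ∨ ¬x2) ∧ (¬x2 ∨ x4 ∨ ¬x2) ∧ (¬x4 ∨ x2 ∨ ¬x2) ∧ (¬x4 ∨ x4 ∨ ¬x2)   [distribute ∨ over ∧]
= ¬x2 ∨ x4   [simplify]

¬x2 ∨ x4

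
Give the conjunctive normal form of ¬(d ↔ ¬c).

(d ∨ ¬c) ∧ (c ∨ ¬d)

¬(d ↔ ¬c)
≡ ¬((d → ¬c) ∧ (¬c → d))   (eliminate ↔)
≡ ¬((¬d ∨ ¬c) ∧ (¬c → d))   (eliminate →)
≡ ¬((¬d ∨ ¬c) ∧ (¬¬c ∨ d))   (eliminate →)
≡ ¬(¬d ∨ ¬c) ∨ ¬(¬¬c ∨ d)   (De Morgan)
≡ (¬¬d ∧ ¬¬c) ∨ ¬(¬¬c ∨ d)   (De Morgan)
≡ (d ∧ ¬¬c) ∨ ¬(¬¬c ∨ d)   (double negation)
≡ (d ∧ c) ∨ ¬(¬¬c ∨ d)   (double negation)
≡ (d ∧ c) ∨ (¬¬¬c ∧ ¬d)   (De Morgan)
≡ (d ∧ c) ∨ (¬c ∧ ¬d)   (double negation)
≡ (d ∨ ¬c) ∧ (d ∨ ¬d) ∧ (c ∨ ¬c) ∧ (c ∨ ¬d)   (distribute ∨ over ∧)
≡ (d ∨ ¬c) ∧ (c ∨ ¬d)   (simplify)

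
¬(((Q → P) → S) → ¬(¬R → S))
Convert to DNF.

¬(((Q → P) → S) → ¬(¬R → S))
⇔ ¬(¬((Q → P) → S) ∨ ¬(¬R → S))   [eliminate →]
⇔ ¬(¬(¬(Q → P) ∨ S) ∨ ¬(¬R → S))   [eliminate →]
⇔ ¬(¬(¬(¬Q ∨ P) ∨ S) ∨ ¬(¬R → S))   [eliminate →]
⇔ ¬(¬(¬(¬Q ∨ P) ∨ S) ∨ ¬(¬¬R ∨ S))   [eliminate →]
⇔ ¬¬(¬(¬Q ∨ P) ∨ S) ∧ ¬¬(¬¬R ∨ S)   [De Morgan]
⇔ (¬(¬Q ∨ P) ∨ S) ∧ ¬¬(¬¬R ∨ S)   [double negation]
⇔ (¬¬Q ∧ ¬P ∨ S) ∧ ¬¬(¬¬R ∨ S)   [De Morgan]
⇔ (Q ∧ ¬P ∨ S) ∧ ¬¬(¬¬R ∨ S)   [double negation]
⇔ (Q ∧ ¬P ∨ S) ∧ (¬¬R ∨ S)   [double negation]
⇔ (Q ∧ ¬P ∨ S) ∧ (R ∨ S)   [double negation]
⇔ Q ∧ ¬P ∧ R ∨ Q ∧ ¬P ∧ S ∨ S ∧ R ∨ S ∧ S   [distribute ∧ over ∨]
⇔ Q ∧ ¬P ∧ R ∨ S   [simplify]

Q ∧ ¬P ∧ R ∨ S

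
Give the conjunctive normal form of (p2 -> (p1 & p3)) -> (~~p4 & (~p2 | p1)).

(p2 -> (p1 & p3)) -> (~~p4 & (~p2 | p1))
= ~(p2 -> (p1 & p3)) | (~~p4 & (~p2 | p1))
= ~(~p2 | (p1 & p3)) | (~~p4 & (~p2 | p1))
= (~~p2 & ~(p1 & p3)) | (~~p4 & (~p2 | p1))
= (p2 & ~(p1 & p3)) | (~~p4 & (~p2 | p1))
= (p2 & (~p1 | ~p3)) | (~~p4 & (~p2 | p1))
= (p2 & (~p1 | ~p3)) | (p4 & (~p2 | p1))
= (p2 | p4) & (p2 | ~p2 | p1) & (~p1 | ~p3 | p4) & (~p1 | ~p3 | ~p2 | p1)
= (p2 | p4) & (~p1 | ~p3 | p4)

(p2 | p4) & (~p1 | ~p3 | p4)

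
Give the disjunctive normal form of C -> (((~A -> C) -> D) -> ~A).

~C | (A & ~D) | (C & ~D) | ~A

C -> (((~A -> C) -> D) -> ~A)
≡ ~C | (((~A -> C) -> D) -> ~A)   [eliminate ->]
≡ ~C | ~((~A -> C) -> D) | ~A   [eliminate ->]
≡ ~C | ~(~(~A -> C) | D) | ~A   [eliminate ->]
≡ ~C | ~(~(~~A | C) | D) | ~A   [eliminate ->]
≡ ~C | (~~(~~A | C) & ~D) | ~A   [De Morgan]
≡ ~C | ((~~A | C) & ~D) | ~A   [double negation]
≡ ~C | ((A | C) & ~D) | ~A   [double negation]
≡ ~C | (A & ~D) | (C & ~D) | ~A   [distribute & over |]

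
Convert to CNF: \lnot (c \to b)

c \land \lnot b

\lnot (c \to b)
≡ \lnot (\lnot c \lor b)
≡ \lnot \lnot c \land \lnot b
≡ c \land \lnot b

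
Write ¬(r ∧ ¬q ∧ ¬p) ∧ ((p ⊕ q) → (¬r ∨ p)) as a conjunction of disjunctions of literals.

¬(r ∧ ¬q ∧ ¬p) ∧ ((p ⊕ q) → (¬r ∨ p))
≡ ¬(r ∧ ¬q ∧ ¬p) ∧ (¬(p ⊕ q) ∨ ¬r ∨ p)   [eliminate →]
≡ ¬(r ∧ ¬q ∧ ¬p) ∧ (¬((p ∨ q) ∧ ¬(p ∧ q)) ∨ ¬r ∨ p)   [expand ⊕]
≡ (¬r ∨ ¬¬q ∨ ¬¬p) ∧ (¬((p ∨ q) ∧ ¬(p ∧ q)) ∨ ¬r ∨ p)   [De Morgan]
≡ (¬r ∨ q ∨ ¬¬p) ∧ (¬((p ∨ q) ∧ ¬(p ∧ q)) ∨ ¬r ∨ p)   [double negation]
≡ (¬r ∨ q ∨ p) ∧ (¬((p ∨ q) ∧ ¬(p ∧ q)) ∨ ¬r ∨ p)   [double negation]
≡ (¬r ∨ q ∨ p) ∧ (¬(p ∨ q) ∨ ¬¬(p ∧ q) ∨ ¬r ∨ p)   [De Morgan]
≡ (¬r ∨ q ∨ p) ∧ ((¬p ∧ ¬q) ∨ ¬¬(p ∧ q) ∨ ¬r ∨ p)   [De Morgan]
≡ (¬r ∨ q ∨ p) ∧ ((¬p ∧ ¬q) ∨ (p ∧ q) ∨ ¬r ∨ p)   [double negation]
≡ (¬r ∨ q ∨ p) ∧ (¬p ∨ p ∨ ¬r ∨ p) ∧ (¬p ∨ q ∨ ¬r ∨ p) ∧ (¬q ∨ p ∨ ¬r ∨ p) ∧ (¬q ∨ q ∨ ¬r ∨ p)   [distribute ∨ over ∧]
≡ (¬r ∨ q ∨ p) ∧ (¬q ∨ p ∨ ¬r)   [simplify]

(¬r ∨ q ∨ p) ∧ (¬q ∨ p ∨ ¬r)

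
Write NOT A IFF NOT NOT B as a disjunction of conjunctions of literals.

NOT A IFF NOT NOT B
⇔ (NOT A IMPLIES NOT NOT B) AND (NOT NOT B IMPLIES NOT A)   [eliminate IFF]
⇔ (NOT NOT A OR NOT NOT B) AND (NOT NOT B IMPLIES NOT A)   [eliminate IMPLIES]
⇔ (NOT NOT A OR NOT NOT B) AND (NOT NOT NOT B OR NOT A)   [eliminate IMPLIES]
⇔ (A OR NOT NOT B) AND (NOT NOT NOT B OR NOT A)   [double negation]
⇔ (A OR B) AND (NOT NOT NOT B OR NOT A)   [double negation]
⇔ (A OR B) AND (NOT B OR NOT A)   [double negation]
⇔ (A AND NOT B) OR (A AND NOT A) OR (B AND NOT B) OR (B AND NOT A)   [distribute AND over OR]
⇔ (A AND NOT B) OR (B AND NOT A)   [simplify]

(A AND NOT B) OR (B AND NOT A)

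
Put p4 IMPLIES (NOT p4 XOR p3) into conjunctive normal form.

p4 IMPLIES (NOT p4 XOR p3)
= NOT p4 OR (NOT p4 XOR p3)   (eliminate IMPLIES)
= NOT p4 OR ((NOT p4 OR p3) AND NOT (NOT p4 AND p3))   (expand XOR)
= NOT p4 OR ((NOT p4 OR p3) AND (NOT NOT p4 OR NOT p3))   (De Morgan)
= NOT p4 OR ((NOT p4 OR p3) AND (p4 OR NOT p3))   (double negation)
= (NOT p4 OR NOT p4 OR p3) AND (NOT p4 OR p4 OR NOT p3)   (distribute OR over AND)
= NOT p4 OR p3   (simplify)

NOT p4 OR p3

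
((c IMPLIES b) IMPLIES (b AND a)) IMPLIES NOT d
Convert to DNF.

(NOT c AND NOT b) OR (NOT c AND NOT a) OR (b AND NOT a) OR NOT d

((c IMPLIES b) IMPLIES (b AND a)) IMPLIES NOT d
= NOT ((c IMPLIES b) IMPLIES (b AND a)) OR NOT d   (eliminate IMPLIES)
= NOT (NOT (c IMPLIES b) OR (b AND a)) OR NOT d   (eliminate IMPLIES)
= NOT (NOT (NOT c OR b) OR (b AND a)) OR NOT d   (eliminate IMPLIES)
= (NOT NOT (NOT c OR b) AND NOT (b AND a)) OR NOT d   (De Morgan)
= ((NOT c OR b) AND NOT (b AND a)) OR NOT d   (double negation)
= ((NOT c OR b) AND (NOT b OR NOT a)) OR NOT d   (De Morgan)
= (NOT c AND NOT b) OR (NOT c AND NOT a) OR (b AND NOT b) OR (b AND NOT a) OR NOT d   (distribute AND over OR)
= (NOT c AND NOT b) OR (NOT c AND NOT a) OR (b AND NOT a) OR NOT d   (simplify)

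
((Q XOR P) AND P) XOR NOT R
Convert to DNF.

((Q XOR P) AND P) XOR NOT R
≡ ((Q XOR P) AND P AND NOT NOT R) OR (NOT ((Q XOR P) AND P) AND NOT R)   (expand XOR)
≡ (((Q AND NOT P) OR (NOT Q AND P)) AND P AND NOT NOT R) OR (NOT ((Q XOR P) AND P) AND NOT R)   (expand XOR)
≡ (((Q AND NOT P) OR (NOT Q AND P)) AND P AND NOT NOT R) OR (NOT (((Q AND NOT P) OR (NOT Q AND P)) AND P) AND NOT R)   (expand XOR)
≡ (((Q AND NOT P) OR (NOT Q AND P)) AND P AND R) OR (NOT (((Q AND NOT P) OR (NOT Q AND P)) AND P) AND NOT R)   (double negation)
≡ (((Q AND NOT P) OR (NOT Q AND P)) AND P AND R) OR ((NOT ((Q AND NOT P) OR (NOT Q AND P)) OR NOT P) AND NOT R)   (De Morgan)
≡ (((Q AND NOT P) OR (NOT Q AND P)) AND P AND R) OR (((NOT (Q AND NOT P) AND NOT (NOT Q AND P)) OR NOT P) AND NOT R)   (De Morgan)
≡ (((Q AND NOT P) OR (NOT Q AND P)) AND P AND R) OR ((((NOT Q OR NOT NOT P) AND NOT (NOT Q AND P)) OR NOT P) AND NOT R)   (De Morgan)
≡ (((Q AND NOT P) OR (NOT Q AND P)) AND P AND R) OR ((((NOT Q OR P) AND NOT (NOT Q AND P)) OR NOT P) AND NOT R)   (double negation)
≡ (((Q AND NOT P) OR (NOT Q AND P)) AND P AND R) OR ((((NOT Q OR P) AND (NOT NOT Q OR NOT P)) OR NOT P) AND NOT R)   (De Morgan)
≡ (((Q AND NOT P) OR (NOT Q AND P)) AND P AND R) OR ((((NOT Q OR P) AND (Q OR NOT P)) OR NOT P) AND NOT R)   (double negation)
≡ (Q AND NOT P AND P AND R) OR (NOT Q AND P AND P AND R) OR (NOT Q AND Q AND NOT R) OR (NOT Q AND NOT P AND NOT R) OR (P AND Q AND NOT R) OR (P AND NOT P AND NOT R) OR (NOT P AND NOT R)   (distribute AND over OR)
≡ (NOT Q AND P AND R) OR (P AND Q AND NOT R) OR (NOT P AND NOT R)   (simplify)

(NOT Q AND P AND R) OR (P AND Q AND NOT R) OR (NOT P AND NOT R)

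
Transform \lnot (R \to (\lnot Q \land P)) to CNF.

R \land (Q \lor \lnot P)

\lnot (R \to (\lnot Q \land P))
= \lnot (\lnot R \lor (\lnot Q \land P))   [eliminate \to]
= \lnot \lnot R \land \lnot (\lnot Q \land P)   [De Morgan]
= R \land \lnot (\lnot Q \land P)   [double negation]
= R \land (\lnot \lnot Q \lor \lnot P)   [De Morgan]
= R \land (Q \lor \lnot P)   [double negation]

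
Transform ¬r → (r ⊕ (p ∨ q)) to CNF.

r ∨ p ∨ q

¬r → (r ⊕ (p ∨ q))
≡ ¬¬r ∨ (r ⊕ (p ∨ q))   [eliminate →]
≡ ¬¬r ∨ ((r ∨ p ∨ q) ∧ ¬(r ∧ (p ∨ q)))   [expand ⊕]
≡ r ∨ ((r ∨ p ∨ q) ∧ ¬(r ∧ (p ∨ q)))   [double negation]
≡ r ∨ ((r ∨ p ∨ q) ∧ (¬r ∨ ¬(p ∨ q)))   [De Morgan]
≡ r ∨ ((r ∨ p ∨ q) ∧ (¬r ∨ (¬p ∧ ¬q)))   [De Morgan]
≡ (r ∨ r ∨ p ∨ q) ∧ (r ∨ ¬r ∨ ¬p) ∧ (r ∨ ¬r ∨ ¬q)   [distribute ∨ over ∧]
≡ r ∨ p ∨ q   [simplify]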